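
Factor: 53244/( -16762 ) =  - 2^1*3^3 * 17^( - 1 )  =  - 54/17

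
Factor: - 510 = - 2^1*3^1*5^1*17^1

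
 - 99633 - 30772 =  - 130405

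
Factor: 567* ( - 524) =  - 297108=- 2^2 * 3^4 * 7^1*131^1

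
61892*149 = 9221908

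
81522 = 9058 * 9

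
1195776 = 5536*216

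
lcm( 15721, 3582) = 282978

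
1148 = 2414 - 1266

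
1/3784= 1/3784= 0.00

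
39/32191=39/32191=0.00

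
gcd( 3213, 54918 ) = 27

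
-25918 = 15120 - 41038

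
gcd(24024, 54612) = 12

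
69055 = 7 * 9865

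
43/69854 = 43/69854 = 0.00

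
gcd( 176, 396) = 44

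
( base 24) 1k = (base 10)44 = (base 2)101100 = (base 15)2E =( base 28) 1G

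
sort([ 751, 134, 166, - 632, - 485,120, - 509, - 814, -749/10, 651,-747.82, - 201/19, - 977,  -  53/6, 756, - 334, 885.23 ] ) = [ - 977, - 814,-747.82, - 632, - 509,-485, - 334, - 749/10 , - 201/19,-53/6, 120,134, 166, 651, 751, 756,885.23]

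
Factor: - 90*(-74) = 2^2*3^2* 5^1*37^1 = 6660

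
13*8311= 108043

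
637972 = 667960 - 29988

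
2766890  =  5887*470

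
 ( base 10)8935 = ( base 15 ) 29aa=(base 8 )21347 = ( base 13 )40B4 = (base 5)241220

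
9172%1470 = 352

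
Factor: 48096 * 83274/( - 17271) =-445016256/1919 = - 2^6*3^1 * 19^( - 1) * 101^ ( - 1)*167^1 * 13879^1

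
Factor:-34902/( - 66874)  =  17451/33437 = 3^2*7^1*29^ ( - 1)*277^1*1153^(-1 ) 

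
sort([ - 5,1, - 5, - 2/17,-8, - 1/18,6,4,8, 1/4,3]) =[ - 8, - 5,- 5, - 2/17,  -  1/18,1/4  ,  1, 3, 4,6,8 ] 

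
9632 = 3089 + 6543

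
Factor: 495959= 495959^1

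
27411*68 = 1863948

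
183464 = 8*22933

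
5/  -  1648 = -1 + 1643/1648 = - 0.00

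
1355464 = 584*2321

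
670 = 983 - 313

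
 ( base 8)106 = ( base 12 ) 5A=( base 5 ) 240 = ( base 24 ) 2m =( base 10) 70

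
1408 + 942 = 2350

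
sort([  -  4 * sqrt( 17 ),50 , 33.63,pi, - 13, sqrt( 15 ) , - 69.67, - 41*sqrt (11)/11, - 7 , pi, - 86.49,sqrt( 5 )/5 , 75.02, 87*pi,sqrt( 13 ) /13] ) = [ -86.49, - 69.67, - 4 * sqrt( 17 ), - 13,-41*sqrt( 11)/11 ,-7 , sqrt( 13) /13 , sqrt( 5 ) /5,pi , pi, sqrt( 15 ), 33.63, 50,75.02,87*pi ]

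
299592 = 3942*76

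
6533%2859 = 815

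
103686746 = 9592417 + 94094329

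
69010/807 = 85 + 415/807 = 85.51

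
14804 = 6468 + 8336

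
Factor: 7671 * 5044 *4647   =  179804159028 = 2^2*3^2*13^1*97^1*1549^1 *2557^1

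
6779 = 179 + 6600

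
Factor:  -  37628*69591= - 2618570148  =  -2^2*3^1*23^1*409^1 * 23197^1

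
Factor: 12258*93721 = 1148832018 = 2^1 * 3^3*17^1 * 37^1*149^1*227^1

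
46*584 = 26864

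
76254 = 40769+35485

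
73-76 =-3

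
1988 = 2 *994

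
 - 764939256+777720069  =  12780813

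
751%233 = 52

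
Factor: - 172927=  - 29^1*67^1*89^1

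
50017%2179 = 2079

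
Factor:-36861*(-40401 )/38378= 2^( - 1 )*3^3*11^1 *31^(-1 )* 67^2*619^( - 1)*1117^1= 1489221261/38378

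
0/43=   0 = 0.00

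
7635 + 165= 7800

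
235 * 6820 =1602700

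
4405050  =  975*4518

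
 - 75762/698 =- 37881/349 = - 108.54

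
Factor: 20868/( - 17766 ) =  - 74/63 = - 2^1* 3^ ( - 2 )*7^( - 1) * 37^1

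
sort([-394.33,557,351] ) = [ - 394.33 , 351,557]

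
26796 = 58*462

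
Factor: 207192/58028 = 2^1*3^1*97^1 * 163^( - 1) = 582/163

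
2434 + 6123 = 8557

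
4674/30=155 + 4/5 = 155.80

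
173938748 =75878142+98060606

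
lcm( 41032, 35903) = 287224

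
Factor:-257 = - 257^1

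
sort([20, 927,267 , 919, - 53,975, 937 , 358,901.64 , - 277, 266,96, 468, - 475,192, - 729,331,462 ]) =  [ - 729, - 475, - 277, - 53 , 20,96,  192, 266,267, 331, 358,462,468 , 901.64, 919,927,937,975] 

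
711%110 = 51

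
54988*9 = 494892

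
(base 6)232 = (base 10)92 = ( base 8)134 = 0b1011100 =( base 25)3H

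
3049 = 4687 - 1638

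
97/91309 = 97/91309 = 0.00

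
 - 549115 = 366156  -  915271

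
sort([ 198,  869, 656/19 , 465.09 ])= [ 656/19, 198 , 465.09, 869] 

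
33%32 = 1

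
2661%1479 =1182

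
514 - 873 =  - 359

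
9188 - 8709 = 479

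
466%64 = 18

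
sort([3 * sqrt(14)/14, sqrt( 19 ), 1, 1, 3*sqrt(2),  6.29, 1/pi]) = [ 1/pi,3*sqrt (14)/14, 1, 1, 3 * sqrt( 2 ), sqrt( 19 ),6.29] 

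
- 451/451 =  - 1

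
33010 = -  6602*( - 5 ) 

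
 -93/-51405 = 31/17135 = 0.00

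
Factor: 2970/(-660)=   -  2^(  -  1 )*3^2 = - 9/2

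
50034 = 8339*6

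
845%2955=845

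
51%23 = 5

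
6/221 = 6/221 = 0.03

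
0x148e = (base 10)5262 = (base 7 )21225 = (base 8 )12216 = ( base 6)40210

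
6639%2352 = 1935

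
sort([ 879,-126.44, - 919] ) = [ - 919, - 126.44 , 879]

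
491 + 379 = 870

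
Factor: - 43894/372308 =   -  21947/186154 =- 2^(-1)*17^1*1291^1*93077^(-1)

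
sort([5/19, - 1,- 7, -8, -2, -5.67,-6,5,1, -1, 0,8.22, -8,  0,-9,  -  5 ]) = [ - 9,  -  8, -8, - 7,-6,  -  5.67, - 5, - 2, - 1, - 1,0, 0,5/19,1, 5,  8.22 ]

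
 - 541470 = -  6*90245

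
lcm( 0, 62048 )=0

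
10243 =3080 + 7163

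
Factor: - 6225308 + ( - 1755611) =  - 7980919 = - 31^1 *101^1*2549^1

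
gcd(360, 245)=5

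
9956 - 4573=5383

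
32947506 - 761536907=-728589401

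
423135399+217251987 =640387386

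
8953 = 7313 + 1640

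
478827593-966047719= - 487220126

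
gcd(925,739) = 1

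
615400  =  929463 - 314063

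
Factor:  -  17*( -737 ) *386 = 4836194 = 2^1*11^1*17^1*67^1*193^1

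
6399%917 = 897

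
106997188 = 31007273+75989915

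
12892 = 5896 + 6996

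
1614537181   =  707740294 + 906796887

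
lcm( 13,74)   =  962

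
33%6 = 3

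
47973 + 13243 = 61216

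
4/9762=2/4881 = 0.00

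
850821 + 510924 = 1361745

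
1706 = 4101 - 2395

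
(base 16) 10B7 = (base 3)12212111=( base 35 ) 3H9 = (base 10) 4279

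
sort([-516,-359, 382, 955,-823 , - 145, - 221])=[-823 ,-516, - 359,  -  221, - 145, 382, 955 ] 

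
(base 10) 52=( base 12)44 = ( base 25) 22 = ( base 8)64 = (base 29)1N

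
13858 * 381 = 5279898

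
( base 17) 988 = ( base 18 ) 889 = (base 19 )7b9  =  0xAB9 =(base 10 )2745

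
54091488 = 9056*5973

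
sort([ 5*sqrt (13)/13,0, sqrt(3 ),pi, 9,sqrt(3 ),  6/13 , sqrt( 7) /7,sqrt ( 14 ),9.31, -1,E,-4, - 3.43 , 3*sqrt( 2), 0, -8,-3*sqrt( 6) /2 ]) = [ - 8, - 4,-3*sqrt( 6 ) /2, - 3.43,-1,0,0,sqrt( 7)/7,6/13,5*sqrt( 13)/13,sqrt( 3), sqrt( 3 ),E,pi,sqrt( 14 ),3*sqrt( 2),9,9.31] 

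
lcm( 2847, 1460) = 56940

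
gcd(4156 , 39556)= 4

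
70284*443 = 31135812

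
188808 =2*94404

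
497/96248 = 497/96248 = 0.01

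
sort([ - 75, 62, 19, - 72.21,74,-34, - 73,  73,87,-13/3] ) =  [ - 75, - 73, - 72.21, - 34, - 13/3,19, 62 , 73,74,87 ]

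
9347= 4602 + 4745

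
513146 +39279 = 552425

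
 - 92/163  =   - 92/163  =  - 0.56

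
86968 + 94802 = 181770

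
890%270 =80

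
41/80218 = 41/80218 = 0.00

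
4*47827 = 191308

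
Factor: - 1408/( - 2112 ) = 2/3 = 2^1 * 3^( - 1 ) 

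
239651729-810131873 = - 570480144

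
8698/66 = 4349/33 = 131.79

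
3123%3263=3123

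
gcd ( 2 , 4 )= 2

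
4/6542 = 2/3271 = 0.00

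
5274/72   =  293/4=73.25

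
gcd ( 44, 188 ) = 4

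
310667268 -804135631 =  - 493468363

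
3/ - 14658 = -1 +4885/4886 = - 0.00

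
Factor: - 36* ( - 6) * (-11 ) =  - 2^3*3^3* 11^1 = - 2376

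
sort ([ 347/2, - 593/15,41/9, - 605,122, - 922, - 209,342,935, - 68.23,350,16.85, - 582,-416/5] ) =[ - 922, - 605, - 582, - 209 , - 416/5 , - 68.23,- 593/15,41/9, 16.85,122, 347/2, 342, 350,  935]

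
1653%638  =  377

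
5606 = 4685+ 921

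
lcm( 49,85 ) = 4165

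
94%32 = 30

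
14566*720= 10487520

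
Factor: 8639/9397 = 53^1*163^1 * 9397^( - 1) 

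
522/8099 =522/8099 = 0.06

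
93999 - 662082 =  - 568083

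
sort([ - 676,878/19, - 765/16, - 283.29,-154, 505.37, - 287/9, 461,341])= [-676,  -  283.29, - 154, - 765/16, - 287/9, 878/19, 341, 461, 505.37]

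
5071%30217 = 5071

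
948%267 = 147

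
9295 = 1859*5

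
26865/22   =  1221 + 3/22 =1221.14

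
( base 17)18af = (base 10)7410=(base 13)34b0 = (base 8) 16362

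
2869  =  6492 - 3623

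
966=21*46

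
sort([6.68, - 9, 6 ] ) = [ - 9,6,6.68]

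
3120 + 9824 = 12944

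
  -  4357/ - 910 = 4357/910=4.79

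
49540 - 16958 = 32582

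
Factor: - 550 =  - 2^1*5^2*11^1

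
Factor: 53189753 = 17^1*43^1*72763^1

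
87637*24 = 2103288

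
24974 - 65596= - 40622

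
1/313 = 1/313 =0.00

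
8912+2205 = 11117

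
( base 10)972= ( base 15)44C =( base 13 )59a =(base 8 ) 1714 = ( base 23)1j6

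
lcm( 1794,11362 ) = 34086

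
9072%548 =304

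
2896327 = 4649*623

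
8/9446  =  4/4723=0.00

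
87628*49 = 4293772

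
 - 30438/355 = -86 + 92/355 = - 85.74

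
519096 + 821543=1340639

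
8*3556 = 28448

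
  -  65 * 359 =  - 23335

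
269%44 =5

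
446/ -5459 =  - 446/5459=- 0.08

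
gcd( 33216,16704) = 192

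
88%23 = 19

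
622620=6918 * 90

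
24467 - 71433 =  - 46966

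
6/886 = 3/443= 0.01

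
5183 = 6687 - 1504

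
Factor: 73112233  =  73112233^1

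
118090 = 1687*70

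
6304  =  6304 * 1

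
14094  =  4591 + 9503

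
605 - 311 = 294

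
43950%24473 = 19477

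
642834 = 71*9054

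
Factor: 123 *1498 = 2^1  *  3^1*7^1*41^1*107^1= 184254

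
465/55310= 93/11062 = 0.01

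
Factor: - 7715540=  -  2^2*5^1 * 7^2* 7873^1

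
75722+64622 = 140344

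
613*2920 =1789960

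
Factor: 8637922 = 2^1*241^1*17921^1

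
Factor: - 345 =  - 3^1  *  5^1*23^1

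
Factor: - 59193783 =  - 3^2*11^1*461^1*1297^1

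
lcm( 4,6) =12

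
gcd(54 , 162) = 54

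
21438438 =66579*322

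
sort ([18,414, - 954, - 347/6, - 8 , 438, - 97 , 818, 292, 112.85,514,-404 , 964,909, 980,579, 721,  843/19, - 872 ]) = [ - 954, - 872, - 404,-97,  -  347/6, - 8  ,  18, 843/19,112.85,292,414, 438,514 , 579,721, 818, 909,964, 980]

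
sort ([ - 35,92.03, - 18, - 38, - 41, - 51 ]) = [ - 51, -41, - 38, - 35 ,-18, 92.03]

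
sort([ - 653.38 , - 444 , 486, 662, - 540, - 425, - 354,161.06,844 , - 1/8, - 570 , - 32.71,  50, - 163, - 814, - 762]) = [ - 814, - 762, - 653.38,-570,-540, - 444, - 425,- 354, - 163, - 32.71, - 1/8,50, 161.06, 486, 662, 844]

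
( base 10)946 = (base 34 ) rs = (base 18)2GA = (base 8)1662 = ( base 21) 231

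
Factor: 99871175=5^2*17^2*23^1*601^1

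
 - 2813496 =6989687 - 9803183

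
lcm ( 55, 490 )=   5390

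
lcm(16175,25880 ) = 129400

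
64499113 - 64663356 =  - 164243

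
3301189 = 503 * 6563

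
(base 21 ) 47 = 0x5B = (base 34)2N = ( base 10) 91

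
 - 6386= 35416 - 41802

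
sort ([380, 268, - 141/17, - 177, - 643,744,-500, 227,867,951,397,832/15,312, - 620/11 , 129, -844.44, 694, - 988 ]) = [-988, - 844.44, - 643,-500,  -  177,-620/11, - 141/17, 832/15,129, 227,268,312,380, 397,694, 744,867,951]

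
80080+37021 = 117101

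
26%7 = 5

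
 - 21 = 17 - 38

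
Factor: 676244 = 2^2*293^1*577^1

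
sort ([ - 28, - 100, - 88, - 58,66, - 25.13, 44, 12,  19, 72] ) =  [ - 100, - 88, - 58 ,- 28, - 25.13,12 , 19, 44 , 66, 72]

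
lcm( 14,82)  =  574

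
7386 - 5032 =2354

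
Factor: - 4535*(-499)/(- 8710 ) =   -  452593/1742=   -2^( - 1)*13^(-1 )*67^(-1)*499^1*907^1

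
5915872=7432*796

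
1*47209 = 47209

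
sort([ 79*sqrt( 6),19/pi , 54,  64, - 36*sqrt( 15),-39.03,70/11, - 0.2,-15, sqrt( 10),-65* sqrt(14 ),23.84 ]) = [ -65*sqrt(14), - 36*sqrt( 15 ) , - 39.03,-15,-0.2,sqrt( 10), 19/pi,70/11,23.84,54 , 64,79*sqrt( 6)]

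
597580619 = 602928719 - 5348100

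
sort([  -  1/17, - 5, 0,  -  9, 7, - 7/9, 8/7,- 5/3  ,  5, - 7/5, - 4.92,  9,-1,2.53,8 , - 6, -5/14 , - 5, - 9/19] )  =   [-9,  -  6,  -  5, - 5, -4.92,-5/3,  -  7/5, - 1,  -  7/9, - 9/19, - 5/14,-1/17,0,8/7, 2.53,5,7, 8, 9 ]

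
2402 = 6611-4209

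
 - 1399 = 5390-6789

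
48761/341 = 142 + 339/341 = 142.99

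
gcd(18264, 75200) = 8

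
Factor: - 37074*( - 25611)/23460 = 158250369/3910  =  2^( - 1 ) *3^1 *5^(-1) * 17^( - 1)*23^(-1)*37^1*167^1*8537^1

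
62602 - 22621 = 39981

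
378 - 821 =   -  443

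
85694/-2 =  - 42847/1 = - 42847.00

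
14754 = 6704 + 8050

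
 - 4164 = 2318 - 6482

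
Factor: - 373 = - 373^1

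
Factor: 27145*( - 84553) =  - 5^1*7^1 * 47^1 * 61^1*89^1*257^1 = - 2295191185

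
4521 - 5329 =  - 808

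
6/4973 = 6/4973  =  0.00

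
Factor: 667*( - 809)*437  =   - 19^1 * 23^2*29^1  *809^1 = - 235806511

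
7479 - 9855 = -2376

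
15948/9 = 1772 = 1772.00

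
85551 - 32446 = 53105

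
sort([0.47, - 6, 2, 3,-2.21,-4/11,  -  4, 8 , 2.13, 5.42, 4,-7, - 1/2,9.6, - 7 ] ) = [-7, -7, - 6, - 4, -2.21, - 1/2, - 4/11, 0.47 , 2, 2.13,3,  4,5.42 , 8, 9.6]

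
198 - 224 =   -  26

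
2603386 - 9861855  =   - 7258469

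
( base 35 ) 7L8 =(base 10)9318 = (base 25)emi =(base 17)1F42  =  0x2466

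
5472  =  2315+3157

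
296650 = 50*5933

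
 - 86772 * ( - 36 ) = 3123792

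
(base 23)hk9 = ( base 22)jc2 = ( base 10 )9462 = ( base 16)24F6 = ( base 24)ga6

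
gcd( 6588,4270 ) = 122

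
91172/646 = 141 + 43/323 = 141.13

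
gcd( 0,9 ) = 9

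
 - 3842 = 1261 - 5103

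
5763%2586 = 591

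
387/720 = 43/80 = 0.54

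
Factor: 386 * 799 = 308414 = 2^1  *17^1*47^1 * 193^1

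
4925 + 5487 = 10412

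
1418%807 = 611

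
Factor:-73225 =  - 5^2*29^1*101^1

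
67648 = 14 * 4832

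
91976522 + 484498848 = 576475370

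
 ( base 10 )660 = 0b1010010100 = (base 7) 1632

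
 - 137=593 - 730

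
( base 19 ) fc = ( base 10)297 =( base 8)451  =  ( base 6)1213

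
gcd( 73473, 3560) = 1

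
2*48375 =96750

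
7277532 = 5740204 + 1537328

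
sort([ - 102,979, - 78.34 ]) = [ - 102,- 78.34,979]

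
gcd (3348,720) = 36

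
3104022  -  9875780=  - 6771758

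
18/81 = 2/9 = 0.22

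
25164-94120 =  - 68956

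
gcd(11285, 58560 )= 305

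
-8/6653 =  - 1 + 6645/6653 = - 0.00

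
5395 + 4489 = 9884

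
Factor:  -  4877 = - 4877^1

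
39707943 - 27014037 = 12693906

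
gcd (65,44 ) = 1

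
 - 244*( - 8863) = 2162572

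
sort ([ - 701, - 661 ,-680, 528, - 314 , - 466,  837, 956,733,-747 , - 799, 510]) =[-799, - 747, - 701 , - 680, - 661 , -466, - 314, 510 , 528, 733,837,956]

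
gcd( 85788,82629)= 9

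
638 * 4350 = 2775300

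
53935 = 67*805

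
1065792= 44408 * 24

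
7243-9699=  - 2456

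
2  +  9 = 11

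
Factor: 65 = 5^1*13^1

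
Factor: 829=829^1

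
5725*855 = 4894875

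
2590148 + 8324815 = 10914963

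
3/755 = 3/755 = 0.00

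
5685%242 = 119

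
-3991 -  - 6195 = 2204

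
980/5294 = 490/2647=0.19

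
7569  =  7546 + 23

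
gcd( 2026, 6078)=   2026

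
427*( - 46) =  - 19642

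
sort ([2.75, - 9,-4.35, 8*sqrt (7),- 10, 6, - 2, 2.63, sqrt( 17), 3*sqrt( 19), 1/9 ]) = [ - 10,-9, - 4.35,-2, 1/9, 2.63, 2.75,sqrt (17), 6 , 3*sqrt( 19 ), 8*sqrt( 7)] 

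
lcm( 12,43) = 516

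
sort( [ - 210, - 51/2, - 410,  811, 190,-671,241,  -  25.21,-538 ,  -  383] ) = [ - 671, - 538, - 410, - 383, - 210,  -  51/2, - 25.21, 190,241,811 ]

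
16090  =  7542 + 8548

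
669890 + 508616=1178506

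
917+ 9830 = 10747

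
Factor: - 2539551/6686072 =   -  2^( - 3) * 3^1*7^1 * 31^1 *47^1*83^1 * 835759^( -1) 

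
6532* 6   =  39192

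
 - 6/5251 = - 1 + 5245/5251=- 0.00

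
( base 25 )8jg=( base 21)c9a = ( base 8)12563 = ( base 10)5491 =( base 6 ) 41231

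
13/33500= 13/33500 = 0.00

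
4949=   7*707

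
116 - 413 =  - 297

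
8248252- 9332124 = -1083872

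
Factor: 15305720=2^3*5^1*382643^1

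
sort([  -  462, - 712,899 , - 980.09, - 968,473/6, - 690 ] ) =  [ - 980.09, - 968, - 712, - 690, - 462 , 473/6,899]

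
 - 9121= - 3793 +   -  5328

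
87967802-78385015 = 9582787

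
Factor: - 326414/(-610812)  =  2^( - 1)*3^(-2)*11^1*19^(-2 )*37^1*47^ (-1)*401^1 = 163207/305406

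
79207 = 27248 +51959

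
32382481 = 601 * 53881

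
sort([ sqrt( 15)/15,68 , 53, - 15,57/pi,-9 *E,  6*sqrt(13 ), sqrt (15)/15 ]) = [ - 9 *E, -15,  sqrt( 15 ) /15, sqrt( 15)/15, 57/pi,6*sqrt( 13),53, 68 ]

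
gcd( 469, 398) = 1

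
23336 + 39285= 62621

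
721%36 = 1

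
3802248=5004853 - 1202605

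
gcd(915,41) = 1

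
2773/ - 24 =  - 2773/24= - 115.54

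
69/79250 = 69/79250 = 0.00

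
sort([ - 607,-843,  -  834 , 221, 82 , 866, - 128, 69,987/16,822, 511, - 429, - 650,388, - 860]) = [ - 860, - 843 , - 834 ,  -  650,  -  607, - 429,-128  ,  987/16, 69,82,221,  388,511,822, 866]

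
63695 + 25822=89517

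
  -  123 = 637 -760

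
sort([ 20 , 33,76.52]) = [20,33, 76.52]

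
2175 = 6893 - 4718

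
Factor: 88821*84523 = 3^2*71^1*139^1 * 84523^1 =7507417383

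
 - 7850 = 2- 7852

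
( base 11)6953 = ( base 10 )9133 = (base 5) 243013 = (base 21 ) kej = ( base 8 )21655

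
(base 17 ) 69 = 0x6F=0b1101111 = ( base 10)111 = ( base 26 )47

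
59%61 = 59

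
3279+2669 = 5948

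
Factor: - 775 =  - 5^2*31^1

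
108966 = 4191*26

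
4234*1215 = 5144310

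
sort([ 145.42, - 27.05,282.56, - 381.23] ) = [ - 381.23, - 27.05,  145.42,282.56 ] 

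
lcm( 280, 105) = 840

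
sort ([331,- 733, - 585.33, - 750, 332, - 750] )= [ - 750, - 750 , - 733,  -  585.33, 331,332 ]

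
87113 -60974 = 26139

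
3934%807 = 706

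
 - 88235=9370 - 97605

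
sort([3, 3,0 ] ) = [0,3 , 3]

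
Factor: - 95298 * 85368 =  - 2^4*3^2*7^1 * 2269^1*3557^1  =  - 8135399664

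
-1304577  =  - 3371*387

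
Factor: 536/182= 268/91 = 2^2*7^(-1)*13^(-1)*67^1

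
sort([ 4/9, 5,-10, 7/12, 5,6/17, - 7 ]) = [ - 10, - 7,6/17 , 4/9 , 7/12,5 , 5]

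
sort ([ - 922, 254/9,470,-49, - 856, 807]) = [ - 922, - 856,- 49, 254/9 , 470,807] 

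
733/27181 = 733/27181  =  0.03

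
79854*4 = 319416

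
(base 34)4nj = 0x1531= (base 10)5425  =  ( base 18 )gd7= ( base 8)12461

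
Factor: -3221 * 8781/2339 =-3^1*2339^( - 1)*2927^1*3221^1  =  - 28283601/2339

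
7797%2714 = 2369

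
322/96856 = 161/48428 = 0.00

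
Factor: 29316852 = 2^2*3^2*503^1 * 1619^1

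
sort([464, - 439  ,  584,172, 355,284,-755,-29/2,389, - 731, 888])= [ - 755, - 731, - 439 , - 29/2,  172,284,355, 389,464, 584,  888] 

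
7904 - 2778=5126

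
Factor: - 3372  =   - 2^2*3^1 * 281^1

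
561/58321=561/58321= 0.01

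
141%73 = 68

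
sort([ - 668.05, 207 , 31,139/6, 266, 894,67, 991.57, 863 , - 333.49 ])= [ - 668.05, - 333.49,139/6,31, 67,207,266,863, 894, 991.57]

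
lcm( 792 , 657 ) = 57816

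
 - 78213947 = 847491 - 79061438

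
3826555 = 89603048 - 85776493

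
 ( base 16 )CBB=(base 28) 44b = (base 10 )3259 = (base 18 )A11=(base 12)1A77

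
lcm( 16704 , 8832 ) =768384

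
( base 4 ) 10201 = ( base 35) 89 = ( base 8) 441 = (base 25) BE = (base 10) 289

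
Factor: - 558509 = -7^1*23^1*3469^1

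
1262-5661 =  - 4399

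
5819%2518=783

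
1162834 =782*1487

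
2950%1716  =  1234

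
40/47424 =5/5928 = 0.00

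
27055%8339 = 2038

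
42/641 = 42/641 = 0.07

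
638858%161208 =155234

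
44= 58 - 14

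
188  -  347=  - 159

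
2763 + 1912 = 4675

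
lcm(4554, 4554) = 4554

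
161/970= 161/970=0.17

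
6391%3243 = 3148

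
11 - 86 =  - 75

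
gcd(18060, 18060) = 18060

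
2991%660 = 351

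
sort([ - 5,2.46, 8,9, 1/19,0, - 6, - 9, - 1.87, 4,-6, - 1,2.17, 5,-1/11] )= [-9 , - 6,  -  6, - 5,-1.87, - 1,-1/11,0,  1/19 , 2.17,  2.46,4, 5, 8, 9 ]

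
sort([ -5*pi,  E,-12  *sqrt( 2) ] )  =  [  -  12 * sqrt(2), - 5*pi,E]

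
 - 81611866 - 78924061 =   -  160535927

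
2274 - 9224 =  - 6950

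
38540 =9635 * 4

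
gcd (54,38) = 2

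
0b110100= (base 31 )1L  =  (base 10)52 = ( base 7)103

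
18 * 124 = 2232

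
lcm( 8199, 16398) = 16398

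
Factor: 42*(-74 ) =  -  2^2* 3^1*7^1 * 37^1 = - 3108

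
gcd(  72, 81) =9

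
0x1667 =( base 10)5735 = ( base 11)4344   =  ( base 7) 22502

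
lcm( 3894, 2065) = 136290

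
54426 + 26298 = 80724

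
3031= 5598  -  2567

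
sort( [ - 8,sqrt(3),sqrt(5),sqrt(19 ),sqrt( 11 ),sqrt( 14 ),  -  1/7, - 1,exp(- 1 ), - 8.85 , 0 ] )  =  [ - 8.85, - 8, - 1,-1/7, 0,exp( - 1 ) , sqrt(3 ),sqrt(5 ) , sqrt( 11 ), sqrt ( 14 ),sqrt ( 19)]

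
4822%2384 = 54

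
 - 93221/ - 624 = 93221/624 = 149.39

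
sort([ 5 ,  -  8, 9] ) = [ - 8,5, 9]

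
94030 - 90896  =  3134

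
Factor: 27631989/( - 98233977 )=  - 9210663/32744659 = - 3^2* 7^1*11^1*271^(-1)*13291^1*120829^(  -  1) 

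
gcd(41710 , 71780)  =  970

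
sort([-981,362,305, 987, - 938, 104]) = [ - 981,  -  938,104, 305 , 362,987]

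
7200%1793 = 28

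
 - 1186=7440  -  8626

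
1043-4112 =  - 3069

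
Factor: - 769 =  - 769^1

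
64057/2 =64057/2 = 32028.50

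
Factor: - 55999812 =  - 2^2 * 3^1*11^1*29^1*14629^1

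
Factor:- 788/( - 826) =394/413  =  2^1*7^( - 1)*59^ ( - 1)*197^1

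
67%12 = 7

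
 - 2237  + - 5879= -8116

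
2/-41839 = - 1 + 41837/41839 = - 0.00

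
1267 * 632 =800744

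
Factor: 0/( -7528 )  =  0^1 = 0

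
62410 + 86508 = 148918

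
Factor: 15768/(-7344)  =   - 73/34 = - 2^(-1 ) * 17^( - 1)*73^1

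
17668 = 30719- 13051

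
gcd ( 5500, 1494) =2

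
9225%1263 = 384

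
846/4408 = 423/2204 = 0.19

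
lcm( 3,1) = 3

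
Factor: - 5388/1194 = -2^1*199^ ( - 1)*449^1 = -898/199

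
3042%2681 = 361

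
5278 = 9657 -4379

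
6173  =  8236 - 2063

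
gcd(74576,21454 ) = 2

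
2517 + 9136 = 11653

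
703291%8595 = 7096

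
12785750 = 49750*257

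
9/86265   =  1/9585 = 0.00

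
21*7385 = 155085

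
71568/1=71568  =  71568.00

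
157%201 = 157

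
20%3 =2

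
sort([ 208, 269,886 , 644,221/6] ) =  [ 221/6,208,269, 644 , 886] 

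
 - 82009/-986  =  83 + 171/986= 83.17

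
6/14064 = 1/2344 = 0.00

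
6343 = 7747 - 1404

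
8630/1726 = 5 = 5.00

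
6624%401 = 208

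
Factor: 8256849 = 3^1*17^1*19^1*8521^1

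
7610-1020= 6590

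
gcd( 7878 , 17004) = 78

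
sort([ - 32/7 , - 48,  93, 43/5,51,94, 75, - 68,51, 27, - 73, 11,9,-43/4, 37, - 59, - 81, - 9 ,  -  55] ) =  [ - 81, - 73,-68,-59, - 55,-48, - 43/4, - 9, -32/7,43/5, 9, 11, 27,37,  51, 51,75,93,94]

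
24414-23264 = 1150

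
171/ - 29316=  - 1 + 9715/9772 = - 0.01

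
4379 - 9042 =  - 4663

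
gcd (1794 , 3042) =78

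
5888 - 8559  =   - 2671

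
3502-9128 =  - 5626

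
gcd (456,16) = 8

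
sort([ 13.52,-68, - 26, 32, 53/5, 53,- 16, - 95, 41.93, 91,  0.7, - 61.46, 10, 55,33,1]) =[ - 95 ,  -  68,  -  61.46, - 26,  -  16, 0.7,1, 10 , 53/5 , 13.52, 32,  33, 41.93,53, 55, 91]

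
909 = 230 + 679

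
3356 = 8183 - 4827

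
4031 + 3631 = 7662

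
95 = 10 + 85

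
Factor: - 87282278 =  - 2^1*43641139^1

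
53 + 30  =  83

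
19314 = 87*222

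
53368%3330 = 88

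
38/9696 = 19/4848 = 0.00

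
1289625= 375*3439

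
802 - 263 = 539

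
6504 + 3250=9754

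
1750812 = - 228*( - 7679)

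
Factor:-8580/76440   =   - 2^( - 1) *7^(-2) * 11^1 = -11/98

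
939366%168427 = 97231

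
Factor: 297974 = 2^1*383^1*389^1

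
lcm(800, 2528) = 63200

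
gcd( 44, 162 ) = 2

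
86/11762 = 43/5881= 0.01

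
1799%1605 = 194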